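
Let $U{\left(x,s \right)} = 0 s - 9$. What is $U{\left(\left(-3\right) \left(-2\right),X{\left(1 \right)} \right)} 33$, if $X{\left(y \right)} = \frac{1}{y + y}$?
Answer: $-297$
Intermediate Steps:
$X{\left(y \right)} = \frac{1}{2 y}$
$U{\left(x,s \right)} = -9$ ($U{\left(x,s \right)} = 0 - 9 = -9$)
$U{\left(\left(-3\right) \left(-2\right),X{\left(1 \right)} \right)} 33 = \left(-9\right) 33 = -297$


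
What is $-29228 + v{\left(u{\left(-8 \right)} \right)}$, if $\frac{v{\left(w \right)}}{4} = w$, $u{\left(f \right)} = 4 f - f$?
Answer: $-29324$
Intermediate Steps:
$u{\left(f \right)} = 3 f$
$v{\left(w \right)} = 4 w$
$-29228 + v{\left(u{\left(-8 \right)} \right)} = -29228 + 4 \cdot 3 \left(-8\right) = -29228 + 4 \left(-24\right) = -29228 - 96 = -29324$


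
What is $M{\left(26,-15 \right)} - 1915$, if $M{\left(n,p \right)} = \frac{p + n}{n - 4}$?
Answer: $- \frac{3829}{2} \approx -1914.5$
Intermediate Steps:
$M{\left(n,p \right)} = \frac{n + p}{-4 + n}$
$M{\left(26,-15 \right)} - 1915 = \frac{26 - 15}{-4 + 26} - 1915 = \frac{1}{22} \cdot 11 - 1915 = \frac{1}{2} - 1915 = - \frac{3829}{2}$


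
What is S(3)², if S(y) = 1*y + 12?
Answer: 225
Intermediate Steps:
S(y) = 12 + y (S(y) = y + 12 = 12 + y)
S(3)² = (12 + 3)² = 15² = 225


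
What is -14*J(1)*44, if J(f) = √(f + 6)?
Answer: -616*√7 ≈ -1629.8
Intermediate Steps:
J(f) = √(6 + f)
-14*J(1)*44 = -14*√(6 + 1)*44 = -14*√7*44 = -616*√7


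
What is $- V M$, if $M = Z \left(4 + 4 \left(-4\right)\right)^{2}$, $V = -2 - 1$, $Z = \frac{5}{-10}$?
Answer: $-216$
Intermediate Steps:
$Z = - \frac{1}{2}$ ($Z = 5 \left(- \frac{1}{10}\right) = - \frac{1}{2} \approx -0.5$)
$V = -3$
$M = -72$ ($M = - \frac{\left(4 + 4 \left(-4\right)\right)^{2}}{2} = - \frac{\left(4 - 16\right)^{2}}{2} = - \frac{\left(-12\right)^{2}}{2} = \left(- \frac{1}{2}\right) 144 = -72$)
$- V M = \left(-1\right) \left(-3\right) \left(-72\right) = 3 \left(-72\right) = -216$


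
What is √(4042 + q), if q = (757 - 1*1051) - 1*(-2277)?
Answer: 5*√241 ≈ 77.621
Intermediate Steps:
q = 1983 (q = (757 - 1051) + 2277 = -294 + 2277 = 1983)
√(4042 + q) = √(4042 + 1983) = √6025 = 5*√241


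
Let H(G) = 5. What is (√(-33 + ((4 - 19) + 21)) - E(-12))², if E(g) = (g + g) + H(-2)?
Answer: 334 + 114*I*√3 ≈ 334.0 + 197.45*I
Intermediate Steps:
E(g) = 5 + 2*g (E(g) = (g + g) + 5 = 2*g + 5 = 5 + 2*g)
(√(-33 + ((4 - 19) + 21)) - E(-12))² = (√(-33 + ((4 - 19) + 21)) - (5 + 2*(-12)))² = (√(-33 + (-15 + 21)) - (5 - 24))² = (√(-33 + 6) - 1*(-19))² = (√(-27) + 19)² = (3*I*√3 + 19)² = (19 + 3*I*√3)²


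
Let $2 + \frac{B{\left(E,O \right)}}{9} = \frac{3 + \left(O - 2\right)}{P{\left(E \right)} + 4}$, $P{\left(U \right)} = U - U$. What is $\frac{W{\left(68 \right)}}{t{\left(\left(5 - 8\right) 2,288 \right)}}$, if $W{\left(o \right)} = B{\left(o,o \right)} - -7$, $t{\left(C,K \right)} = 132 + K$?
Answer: $\frac{577}{1680} \approx 0.34345$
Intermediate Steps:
$P{\left(U \right)} = 0$
$B{\left(E,O \right)} = - \frac{63}{4} + \frac{9 O}{4}$ ($B{\left(E,O \right)} = -18 + 9 \frac{3 + \left(O - 2\right)}{0 + 4} = -18 + 9 \frac{3 + \left(O - 2\right)}{4} = -18 + 9 \left(3 + \left(-2 + O\right)\right) \frac{1}{4} = -18 + 9 \left(1 + O\right) \frac{1}{4} = -18 + 9 \left(\frac{1}{4} + \frac{O}{4}\right) = -18 + \left(\frac{9}{4} + \frac{9 O}{4}\right) = - \frac{63}{4} + \frac{9 O}{4}$)
$W{\left(o \right)} = - \frac{35}{4} + \frac{9 o}{4}$ ($W{\left(o \right)} = \left(- \frac{63}{4} + \frac{9 o}{4}\right) - -7 = \left(- \frac{63}{4} + \frac{9 o}{4}\right) + 7 = - \frac{35}{4} + \frac{9 o}{4}$)
$\frac{W{\left(68 \right)}}{t{\left(\left(5 - 8\right) 2,288 \right)}} = \frac{- \frac{35}{4} + \frac{9}{4} \cdot 68}{132 + 288} = \frac{- \frac{35}{4} + 153}{420} = \frac{577}{4} \cdot \frac{1}{420} = \frac{577}{1680}$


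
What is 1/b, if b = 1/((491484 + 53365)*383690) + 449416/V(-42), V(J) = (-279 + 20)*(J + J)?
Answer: 30730807583070/634809552342167 ≈ 0.048409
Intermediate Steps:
V(J) = -518*J
b = 634809552342167/30730807583070 (b = 1/((491484 + 53365)*383690) + 449416/((-518*(-42))) = (1/383690)/544849 + 449416/21756 = (1/544849)*(1/383690) + 449416*(1/21756) = 1/209053112810 + 112354/5439 = 634809552342167/30730807583070 ≈ 20.657)
1/b = 1/(634809552342167/30730807583070) = 30730807583070/634809552342167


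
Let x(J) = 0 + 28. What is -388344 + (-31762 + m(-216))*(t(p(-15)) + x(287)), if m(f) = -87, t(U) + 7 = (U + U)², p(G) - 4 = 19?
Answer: -68449657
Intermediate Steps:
p(G) = 23 (p(G) = 4 + 19 = 23)
t(U) = -7 + 4*U² (t(U) = -7 + (U + U)² = -7 + (2*U)² = -7 + 4*U²)
x(J) = 28
-388344 + (-31762 + m(-216))*(t(p(-15)) + x(287)) = -388344 + (-31762 - 87)*((-7 + 4*23²) + 28) = -388344 - 31849*((-7 + 4*529) + 28) = -388344 - 31849*((-7 + 2116) + 28) = -388344 - 31849*(2109 + 28) = -388344 - 31849*2137 = -388344 - 68061313 = -68449657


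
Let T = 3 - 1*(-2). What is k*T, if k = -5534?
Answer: -27670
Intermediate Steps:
T = 5 (T = 3 + 2 = 5)
k*T = -5534*5 = -27670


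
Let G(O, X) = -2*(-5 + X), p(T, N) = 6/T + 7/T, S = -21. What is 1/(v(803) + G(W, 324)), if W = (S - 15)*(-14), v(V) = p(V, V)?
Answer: -803/512301 ≈ -0.0015674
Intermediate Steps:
p(T, N) = 13/T
v(V) = 13/V
W = 504 (W = (-21 - 15)*(-14) = -36*(-14) = 504)
G(O, X) = 10 - 2*X
1/(v(803) + G(W, 324)) = 1/(13/803 + (10 - 2*324)) = 1/(13*(1/803) + (10 - 648)) = 1/(13/803 - 638) = 1/(-512301/803) = -803/512301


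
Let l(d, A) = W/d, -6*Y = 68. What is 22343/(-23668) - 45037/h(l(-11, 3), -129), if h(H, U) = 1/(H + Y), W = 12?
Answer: 437032906241/781044 ≈ 5.5955e+5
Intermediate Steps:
Y = -34/3 (Y = -1/6*68 = -34/3 ≈ -11.333)
l(d, A) = 12/d
h(H, U) = 1/(-34/3 + H) (h(H, U) = 1/(H - 34/3) = 1/(-34/3 + H))
22343/(-23668) - 45037/h(l(-11, 3), -129) = 22343/(-23668) - 45037/(3/(-34 + 3*(12/(-11)))) = 22343*(-1/23668) - 45037/(3/(-34 + 3*(12*(-1/11)))) = -22343/23668 - 45037/(3/(-34 + 3*(-12/11))) = -22343/23668 - 45037/(3/(-34 - 36/11)) = -22343/23668 - 45037/(3/(-410/11)) = -22343/23668 - 45037/(3*(-11/410)) = -22343/23668 - 45037/(-33/410) = -22343/23668 - 45037*(-410/33) = -22343/23668 + 18465170/33 = 437032906241/781044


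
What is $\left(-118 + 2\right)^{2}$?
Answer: $13456$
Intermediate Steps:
$\left(-118 + 2\right)^{2} = \left(-116\right)^{2} = 13456$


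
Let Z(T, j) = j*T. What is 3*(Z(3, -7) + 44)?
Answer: 69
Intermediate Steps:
Z(T, j) = T*j
3*(Z(3, -7) + 44) = 3*(3*(-7) + 44) = 3*(-21 + 44) = 3*23 = 69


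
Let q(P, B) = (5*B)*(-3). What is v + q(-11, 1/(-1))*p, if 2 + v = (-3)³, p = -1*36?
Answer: -569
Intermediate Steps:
q(P, B) = -15*B
p = -36
v = -29 (v = -2 + (-3)³ = -2 - 27 = -29)
v + q(-11, 1/(-1))*p = -29 - 15/(-1)*(-36) = -29 - 15*(-1)*(-36) = -29 + 15*(-36) = -29 - 540 = -569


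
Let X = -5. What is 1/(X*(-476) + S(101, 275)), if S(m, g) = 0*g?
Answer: 1/2380 ≈ 0.00042017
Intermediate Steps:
S(m, g) = 0
1/(X*(-476) + S(101, 275)) = 1/(-5*(-476) + 0) = 1/(2380 + 0) = 1/2380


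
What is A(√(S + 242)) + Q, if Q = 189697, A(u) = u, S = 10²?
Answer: 189697 + 3*√38 ≈ 1.8972e+5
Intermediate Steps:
S = 100
A(√(S + 242)) + Q = √(100 + 242) + 189697 = √342 + 189697 = 3*√38 + 189697 = 189697 + 3*√38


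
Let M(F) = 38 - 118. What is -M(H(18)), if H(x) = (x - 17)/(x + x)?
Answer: 80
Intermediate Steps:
H(x) = (-17 + x)/(2*x) (H(x) = (-17 + x)/((2*x)) = (-17 + x)*(1/(2*x)) = (-17 + x)/(2*x))
M(F) = -80
-M(H(18)) = -1*(-80) = 80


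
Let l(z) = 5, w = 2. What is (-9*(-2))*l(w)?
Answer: 90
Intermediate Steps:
(-9*(-2))*l(w) = -9*(-2)*5 = 18*5 = 90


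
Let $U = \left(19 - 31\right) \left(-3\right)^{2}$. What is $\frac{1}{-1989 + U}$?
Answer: $- \frac{1}{2097} \approx -0.00047687$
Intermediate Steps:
$U = -108$ ($U = \left(-12\right) 9 = -108$)
$\frac{1}{-1989 + U} = \frac{1}{-1989 - 108} = \frac{1}{-2097} = - \frac{1}{2097}$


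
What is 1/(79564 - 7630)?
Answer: 1/71934 ≈ 1.3902e-5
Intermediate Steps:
1/(79564 - 7630) = 1/71934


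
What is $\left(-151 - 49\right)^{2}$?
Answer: $40000$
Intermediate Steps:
$\left(-151 - 49\right)^{2} = \left(-200\right)^{2} = 40000$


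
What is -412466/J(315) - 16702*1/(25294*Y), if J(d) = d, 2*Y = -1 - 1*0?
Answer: -5211196372/3983805 ≈ -1308.1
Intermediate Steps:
Y = -½ (Y = (-1 - 1*0)/2 = (-1 + 0)/2 = (½)*(-1) = -½ ≈ -0.50000)
-412466/J(315) - 16702*1/(25294*Y) = -412466/315 - 16702/((-½*25294)) = -412466*1/315 - 16702/(-12647) = -412466/315 - 16702*(-1/12647) = -412466/315 + 16702/12647 = -5211196372/3983805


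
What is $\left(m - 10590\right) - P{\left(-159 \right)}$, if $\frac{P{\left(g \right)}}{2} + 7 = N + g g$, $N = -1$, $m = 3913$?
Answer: $-57223$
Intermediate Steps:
$P{\left(g \right)} = -16 + 2 g^{2}$ ($P{\left(g \right)} = -14 + 2 \left(-1 + g g\right) = -14 + 2 \left(-1 + g^{2}\right) = -14 + \left(-2 + 2 g^{2}\right) = -16 + 2 g^{2}$)
$\left(m - 10590\right) - P{\left(-159 \right)} = \left(3913 - 10590\right) - \left(-16 + 2 \left(-159\right)^{2}\right) = \left(3913 - 10590\right) - \left(-16 + 2 \cdot 25281\right) = -6677 - \left(-16 + 50562\right) = -6677 - 50546 = -57223$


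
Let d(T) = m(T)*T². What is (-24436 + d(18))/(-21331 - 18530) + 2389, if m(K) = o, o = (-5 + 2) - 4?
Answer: 95254633/39861 ≈ 2389.7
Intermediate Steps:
o = -7 (o = -3 - 4 = -7)
m(K) = -7
d(T) = -7*T²
(-24436 + d(18))/(-21331 - 18530) + 2389 = (-24436 - 7*18²)/(-21331 - 18530) + 2389 = (-24436 - 7*324)/(-39861) + 2389 = (-24436 - 2268)*(-1/39861) + 2389 = -26704*(-1/39861) + 2389 = 26704/39861 + 2389 = 95254633/39861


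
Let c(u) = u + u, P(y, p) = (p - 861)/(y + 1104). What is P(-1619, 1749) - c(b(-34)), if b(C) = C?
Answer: 34132/515 ≈ 66.276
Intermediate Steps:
P(y, p) = (-861 + p)/(1104 + y)
c(u) = 2*u
P(-1619, 1749) - c(b(-34)) = (-861 + 1749)/(1104 - 1619) - 2*(-34) = 888/(-515) - 1*(-68) = -1/515*888 + 68 = -888/515 + 68 = 34132/515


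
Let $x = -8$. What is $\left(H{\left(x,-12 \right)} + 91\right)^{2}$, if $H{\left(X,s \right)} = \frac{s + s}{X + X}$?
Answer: $\frac{34225}{4} \approx 8556.3$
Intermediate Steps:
$H{\left(X,s \right)} = \frac{s}{X}$ ($H{\left(X,s \right)} = \frac{2 s}{2 X} = 2 s \frac{1}{2 X} = \frac{s}{X}$)
$\left(H{\left(x,-12 \right)} + 91\right)^{2} = \left(- \frac{12}{-8} + 91\right)^{2} = \left(\left(-12\right) \left(- \frac{1}{8}\right) + 91\right)^{2} = \left(\frac{3}{2} + 91\right)^{2} = \left(\frac{185}{2}\right)^{2} = \frac{34225}{4}$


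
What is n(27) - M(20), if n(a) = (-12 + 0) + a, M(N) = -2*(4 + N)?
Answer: 63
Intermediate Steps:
M(N) = -8 - 2*N
n(a) = -12 + a
n(27) - M(20) = (-12 + 27) - (-8 - 2*20) = 15 - (-8 - 40) = 15 - 1*(-48) = 15 + 48 = 63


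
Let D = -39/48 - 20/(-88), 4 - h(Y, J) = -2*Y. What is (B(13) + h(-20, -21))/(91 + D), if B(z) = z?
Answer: -4048/15913 ≈ -0.25438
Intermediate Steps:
h(Y, J) = 4 + 2*Y (h(Y, J) = 4 - (-2)*Y = 4 + 2*Y)
D = -103/176 (D = -39*1/48 - 20*(-1/88) = -13/16 + 5/22 = -103/176 ≈ -0.58523)
(B(13) + h(-20, -21))/(91 + D) = (13 + (4 + 2*(-20)))/(91 - 103/176) = (13 + (4 - 40))/(15913/176) = (13 - 36)*(176/15913) = -23*176/15913 = -4048/15913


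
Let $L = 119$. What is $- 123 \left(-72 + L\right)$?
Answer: $-5781$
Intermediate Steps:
$- 123 \left(-72 + L\right) = - 123 \left(-72 + 119\right) = \left(-123\right) 47 = -5781$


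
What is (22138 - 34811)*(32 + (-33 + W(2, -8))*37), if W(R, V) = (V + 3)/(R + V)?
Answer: 88064677/6 ≈ 1.4677e+7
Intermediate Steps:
W(R, V) = (3 + V)/(R + V)
(22138 - 34811)*(32 + (-33 + W(2, -8))*37) = (22138 - 34811)*(32 + (-33 + (3 - 8)/(2 - 8))*37) = -12673*(32 + (-33 - 5/(-6))*37) = -12673*(32 + (-33 - ⅙*(-5))*37) = -12673*(32 + (-33 + ⅚)*37) = -12673*(32 - 193/6*37) = -12673*(32 - 7141/6) = -12673*(-6949/6) = 88064677/6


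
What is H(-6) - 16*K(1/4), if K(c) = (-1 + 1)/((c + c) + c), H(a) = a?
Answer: -6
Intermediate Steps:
K(c) = 0 (K(c) = 0/(2*c + c) = 0/((3*c)) = 0*(1/(3*c)) = 0)
H(-6) - 16*K(1/4) = -6 - 16*0 = -6 + 0 = -6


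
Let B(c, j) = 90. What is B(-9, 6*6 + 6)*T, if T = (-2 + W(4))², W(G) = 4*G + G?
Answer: 29160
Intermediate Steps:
W(G) = 5*G
T = 324 (T = (-2 + 5*4)² = (-2 + 20)² = 18² = 324)
B(-9, 6*6 + 6)*T = 90*324 = 29160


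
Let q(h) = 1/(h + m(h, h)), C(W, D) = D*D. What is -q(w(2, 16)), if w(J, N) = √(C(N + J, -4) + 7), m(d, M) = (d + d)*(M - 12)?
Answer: 2/437 + √23/437 ≈ 0.015551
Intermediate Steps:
m(d, M) = 2*d*(-12 + M) (m(d, M) = (2*d)*(-12 + M) = 2*d*(-12 + M))
C(W, D) = D²
w(J, N) = √23 (w(J, N) = √((-4)² + 7) = √(16 + 7) = √23)
q(h) = 1/(h + 2*h*(-12 + h))
-q(w(2, 16)) = -1/((√23)*(-23 + 2*√23)) = -√23/23/(-23 + 2*√23) = -√23/(23*(-23 + 2*√23))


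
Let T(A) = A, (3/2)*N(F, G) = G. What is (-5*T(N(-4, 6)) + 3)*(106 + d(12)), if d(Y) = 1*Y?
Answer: -2006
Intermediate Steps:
N(F, G) = 2*G/3
d(Y) = Y
(-5*T(N(-4, 6)) + 3)*(106 + d(12)) = (-10*6/3 + 3)*(106 + 12) = (-5*4 + 3)*118 = (-20 + 3)*118 = -17*118 = -2006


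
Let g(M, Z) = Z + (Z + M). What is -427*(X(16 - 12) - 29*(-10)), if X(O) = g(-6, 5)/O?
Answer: -124257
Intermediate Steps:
g(M, Z) = M + 2*Z (g(M, Z) = Z + (M + Z) = M + 2*Z)
X(O) = 4/O (X(O) = (-6 + 2*5)/O = (-6 + 10)/O = 4/O)
-427*(X(16 - 12) - 29*(-10)) = -427*(4/(16 - 12) - 29*(-10)) = -427*(4/4 + 290) = -427*(4*(1/4) + 290) = -427*(1 + 290) = -427*291 = -124257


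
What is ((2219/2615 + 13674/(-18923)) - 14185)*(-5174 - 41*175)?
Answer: 8668001086198602/49483645 ≈ 1.7517e+8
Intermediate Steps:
((2219/2615 + 13674/(-18923)) - 14185)*(-5174 - 41*175) = ((2219*(1/2615) + 13674*(-1/18923)) - 14185)*(-5174 - 7175) = ((2219/2615 - 13674/18923) - 14185)*(-12349) = (6232627/49483645 - 14185)*(-12349) = -701919271698/49483645*(-12349) = 8668001086198602/49483645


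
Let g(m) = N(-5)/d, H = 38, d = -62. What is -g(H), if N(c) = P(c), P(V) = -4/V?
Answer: 2/155 ≈ 0.012903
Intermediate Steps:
N(c) = -4/c
g(m) = -2/155 (g(m) = -4/(-5)/(-62) = -4*(-⅕)*(-1/62) = (⅘)*(-1/62) = -2/155)
-g(H) = -1*(-2/155) = 2/155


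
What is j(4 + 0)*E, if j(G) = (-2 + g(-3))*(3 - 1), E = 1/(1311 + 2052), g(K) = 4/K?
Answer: -20/10089 ≈ -0.0019824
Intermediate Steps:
E = 1/3363 ≈ 0.00029735
j(G) = -20/3 (j(G) = (-2 + 4/(-3))*(3 - 1) = (-2 + 4*(-1/3))*2 = (-2 - 4/3)*2 = -10/3*2 = -20/3)
j(4 + 0)*E = -20/3*1/3363 = -20/10089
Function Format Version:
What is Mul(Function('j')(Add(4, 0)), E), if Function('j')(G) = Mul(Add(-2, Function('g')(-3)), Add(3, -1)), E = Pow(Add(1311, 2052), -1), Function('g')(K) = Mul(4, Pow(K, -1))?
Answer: Rational(-20, 10089) ≈ -0.0019824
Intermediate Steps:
E = Rational(1, 3363) (E = Pow(3363, -1) = Rational(1, 3363) ≈ 0.00029735)
Function('j')(G) = Rational(-20, 3) (Function('j')(G) = Mul(Add(-2, Mul(4, Pow(-3, -1))), Add(3, -1)) = Mul(Add(-2, Mul(4, Rational(-1, 3))), 2) = Mul(Add(-2, Rational(-4, 3)), 2) = Mul(Rational(-10, 3), 2) = Rational(-20, 3))
Mul(Function('j')(Add(4, 0)), E) = Mul(Rational(-20, 3), Rational(1, 3363)) = Rational(-20, 10089)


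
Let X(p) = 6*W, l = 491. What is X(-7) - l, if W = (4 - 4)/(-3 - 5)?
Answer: -491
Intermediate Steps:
W = 0 (W = 0/(-8) = 0*(-⅛) = 0)
X(p) = 0 (X(p) = 6*0 = 0)
X(-7) - l = 0 - 1*491 = 0 - 491 = -491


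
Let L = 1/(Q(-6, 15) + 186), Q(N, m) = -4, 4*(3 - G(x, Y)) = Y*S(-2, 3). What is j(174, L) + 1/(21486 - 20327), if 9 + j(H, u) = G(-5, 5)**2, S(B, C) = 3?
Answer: -156449/18544 ≈ -8.4366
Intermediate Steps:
G(x, Y) = 3 - 3*Y/4 (G(x, Y) = 3 - Y*3/4 = 3 - 3*Y/4)
L = 1/182 (L = 1/(-4 + 186) = 1/182 ≈ 0.0054945)
j(H, u) = -135/16 (j(H, u) = -9 + (3 - 3/4*5)**2 = -9 + (3 - 15/4)**2 = -9 + (-3/4)**2 = -9 + 9/16 = -135/16)
j(174, L) + 1/(21486 - 20327) = -135/16 + 1/(21486 - 20327) = -135/16 + 1/1159 = -156449/18544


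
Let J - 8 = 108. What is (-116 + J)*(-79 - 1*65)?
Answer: 0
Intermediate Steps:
J = 116 (J = 8 + 108 = 116)
(-116 + J)*(-79 - 1*65) = (-116 + 116)*(-79 - 1*65) = 0*(-79 - 65) = 0*(-144) = 0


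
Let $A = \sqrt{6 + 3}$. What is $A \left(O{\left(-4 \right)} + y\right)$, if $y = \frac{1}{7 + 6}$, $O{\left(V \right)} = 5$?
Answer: $\frac{198}{13} \approx 15.231$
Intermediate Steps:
$y = \frac{1}{13} \approx 0.076923$
$A = 3$ ($A = \sqrt{9} = 3$)
$A \left(O{\left(-4 \right)} + y\right) = 3 \left(5 + \frac{1}{13}\right) = 3 \cdot \frac{66}{13} = \frac{198}{13}$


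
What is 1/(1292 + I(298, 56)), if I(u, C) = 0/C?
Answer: 1/1292 ≈ 0.00077399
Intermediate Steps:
I(u, C) = 0
1/(1292 + I(298, 56)) = 1/(1292 + 0) = 1/1292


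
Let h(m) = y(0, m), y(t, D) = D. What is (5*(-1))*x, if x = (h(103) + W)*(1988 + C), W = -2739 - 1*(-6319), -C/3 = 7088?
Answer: 354967540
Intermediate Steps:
C = -21264 (C = -3*7088 = -21264)
W = 3580 (W = -2739 + 6319 = 3580)
h(m) = m
x = -70993508 (x = (103 + 3580)*(1988 - 21264) = 3683*(-19276) = -70993508)
(5*(-1))*x = (5*(-1))*(-70993508) = -5*(-70993508) = 354967540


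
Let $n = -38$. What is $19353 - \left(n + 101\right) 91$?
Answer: $13620$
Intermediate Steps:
$19353 - \left(n + 101\right) 91 = 19353 - \left(-38 + 101\right) 91 = 19353 - 63 \cdot 91 = 19353 - 5733 = 13620$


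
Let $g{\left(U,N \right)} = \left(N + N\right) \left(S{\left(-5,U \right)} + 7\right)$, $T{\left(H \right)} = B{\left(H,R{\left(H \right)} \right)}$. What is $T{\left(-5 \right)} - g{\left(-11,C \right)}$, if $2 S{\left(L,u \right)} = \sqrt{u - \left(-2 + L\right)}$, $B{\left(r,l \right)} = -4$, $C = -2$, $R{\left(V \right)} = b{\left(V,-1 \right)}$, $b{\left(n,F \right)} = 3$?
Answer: $24 + 4 i \approx 24.0 + 4.0 i$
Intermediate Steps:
$R{\left(V \right)} = 3$
$S{\left(L,u \right)} = \frac{\sqrt{2 + u - L}}{2}$ ($S{\left(L,u \right)} = \frac{\sqrt{u - \left(-2 + L\right)}}{2} = \frac{\sqrt{2 + u - L}}{2}$)
$T{\left(H \right)} = -4$
$g{\left(U,N \right)} = 2 N \left(7 + \frac{\sqrt{7 + U}}{2}\right)$ ($g{\left(U,N \right)} = \left(N + N\right) \left(\frac{\sqrt{2 + U - -5}}{2} + 7\right) = 2 N \left(\frac{\sqrt{2 + U + 5}}{2} + 7\right) = 2 N \left(\frac{\sqrt{7 + U}}{2} + 7\right) = 2 N \left(7 + \frac{\sqrt{7 + U}}{2}\right)$)
$T{\left(-5 \right)} - g{\left(-11,C \right)} = -4 - - 2 \left(14 + \sqrt{7 - 11}\right) = -4 - - 2 \left(14 + \sqrt{-4}\right) = -4 - - 2 \left(14 + 2 i\right) = -4 - \left(-28 - 4 i\right) = -4 + \left(28 + 4 i\right) = 24 + 4 i$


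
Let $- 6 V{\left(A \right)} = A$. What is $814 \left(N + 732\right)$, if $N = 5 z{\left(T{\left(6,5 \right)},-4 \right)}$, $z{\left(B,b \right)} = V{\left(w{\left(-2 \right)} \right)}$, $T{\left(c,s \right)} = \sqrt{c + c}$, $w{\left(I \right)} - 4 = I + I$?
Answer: $595848$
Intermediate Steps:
$w{\left(I \right)} = 4 + 2 I$ ($w{\left(I \right)} = 4 + \left(I + I\right) = 4 + 2 I$)
$V{\left(A \right)} = - \frac{A}{6}$
$T{\left(c,s \right)} = \sqrt{2} \sqrt{c}$ ($T{\left(c,s \right)} = \sqrt{2 c} = \sqrt{2} \sqrt{c}$)
$z{\left(B,b \right)} = 0$ ($z{\left(B,b \right)} = - \frac{4 + 2 \left(-2\right)}{6} = - \frac{4 - 4}{6} = \left(- \frac{1}{6}\right) 0 = 0$)
$N = 0$ ($N = 5 \cdot 0 = 0$)
$814 \left(N + 732\right) = 814 \left(0 + 732\right) = 814 \cdot 732 = 595848$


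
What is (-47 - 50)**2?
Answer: 9409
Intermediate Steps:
(-47 - 50)**2 = (-97)**2 = 9409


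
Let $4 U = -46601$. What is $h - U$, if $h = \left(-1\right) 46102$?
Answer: $- \frac{137807}{4} \approx -34452.0$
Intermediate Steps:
$U = - \frac{46601}{4}$ ($U = \frac{1}{4} \left(-46601\right) = - \frac{46601}{4} \approx -11650.0$)
$h = -46102$
$h - U = -46102 - - \frac{46601}{4} = -46102 + \frac{46601}{4} = - \frac{137807}{4}$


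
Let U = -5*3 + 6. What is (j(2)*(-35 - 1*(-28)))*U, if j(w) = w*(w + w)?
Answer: 504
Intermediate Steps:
j(w) = 2*w**2 (j(w) = w*(2*w) = 2*w**2)
U = -9 (U = -15 + 6 = -9)
(j(2)*(-35 - 1*(-28)))*U = ((2*2**2)*(-35 - 1*(-28)))*(-9) = ((2*4)*(-35 + 28))*(-9) = (8*(-7))*(-9) = -56*(-9) = 504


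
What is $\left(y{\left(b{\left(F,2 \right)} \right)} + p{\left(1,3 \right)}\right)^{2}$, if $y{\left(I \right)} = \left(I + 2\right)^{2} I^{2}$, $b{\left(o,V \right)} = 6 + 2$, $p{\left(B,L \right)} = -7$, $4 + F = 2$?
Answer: $40870449$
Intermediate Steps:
$F = -2$ ($F = -4 + 2 = -2$)
$b{\left(o,V \right)} = 8$
$y{\left(I \right)} = I^{2} \left(2 + I\right)^{2}$ ($y{\left(I \right)} = \left(2 + I\right)^{2} I^{2} = I^{2} \left(2 + I\right)^{2}$)
$\left(y{\left(b{\left(F,2 \right)} \right)} + p{\left(1,3 \right)}\right)^{2} = \left(8^{2} \left(2 + 8\right)^{2} - 7\right)^{2} = \left(64 \cdot 10^{2} - 7\right)^{2} = \left(64 \cdot 100 - 7\right)^{2} = \left(6400 - 7\right)^{2} = 6393^{2} = 40870449$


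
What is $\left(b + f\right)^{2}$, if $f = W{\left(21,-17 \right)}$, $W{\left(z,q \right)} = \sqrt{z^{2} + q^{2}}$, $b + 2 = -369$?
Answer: $\left(371 - \sqrt{730}\right)^{2} \approx 1.1832 \cdot 10^{5}$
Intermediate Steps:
$b = -371$ ($b = -2 - 369 = -371$)
$W{\left(z,q \right)} = \sqrt{q^{2} + z^{2}}$
$f = \sqrt{730}$ ($f = \sqrt{\left(-17\right)^{2} + 21^{2}} = \sqrt{289 + 441} = \sqrt{730} \approx 27.019$)
$\left(b + f\right)^{2} = \left(-371 + \sqrt{730}\right)^{2}$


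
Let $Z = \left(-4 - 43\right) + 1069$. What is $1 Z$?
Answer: $1022$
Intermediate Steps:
$Z = 1022$ ($Z = -47 + 1069 = 1022$)
$1 Z = 1 \cdot 1022 = 1022$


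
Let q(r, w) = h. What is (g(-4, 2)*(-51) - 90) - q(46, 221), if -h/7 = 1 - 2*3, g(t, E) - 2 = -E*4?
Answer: 181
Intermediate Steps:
g(t, E) = 2 - 4*E (g(t, E) = 2 - E*4 = 2 - 4*E)
h = 35 (h = -7*(1 - 2*3) = -7*(1 - 6) = -7*(-5) = 35)
q(r, w) = 35
(g(-4, 2)*(-51) - 90) - q(46, 221) = ((2 - 4*2)*(-51) - 90) - 1*35 = ((2 - 8)*(-51) - 90) - 35 = (-6*(-51) - 90) - 35 = (306 - 90) - 35 = 216 - 35 = 181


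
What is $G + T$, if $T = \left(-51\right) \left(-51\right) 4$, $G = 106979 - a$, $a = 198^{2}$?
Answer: $78179$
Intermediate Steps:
$a = 39204$
$G = 67775$ ($G = 106979 - 39204 = 67775$)
$T = 10404$ ($T = 2601 \cdot 4 = 10404$)
$G + T = 67775 + 10404 = 78179$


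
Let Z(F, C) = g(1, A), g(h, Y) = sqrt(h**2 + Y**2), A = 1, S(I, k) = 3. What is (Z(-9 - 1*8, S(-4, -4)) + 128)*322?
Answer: 41216 + 322*sqrt(2) ≈ 41671.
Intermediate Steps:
g(h, Y) = sqrt(Y**2 + h**2)
Z(F, C) = sqrt(2) (Z(F, C) = sqrt(1**2 + 1**2) = sqrt(1 + 1) = sqrt(2))
(Z(-9 - 1*8, S(-4, -4)) + 128)*322 = (sqrt(2) + 128)*322 = (128 + sqrt(2))*322 = 41216 + 322*sqrt(2)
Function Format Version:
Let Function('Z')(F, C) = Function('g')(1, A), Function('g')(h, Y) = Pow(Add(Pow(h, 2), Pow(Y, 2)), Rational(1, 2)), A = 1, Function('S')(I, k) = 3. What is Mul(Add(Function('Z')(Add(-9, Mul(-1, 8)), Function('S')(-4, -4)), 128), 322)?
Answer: Add(41216, Mul(322, Pow(2, Rational(1, 2)))) ≈ 41671.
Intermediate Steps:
Function('g')(h, Y) = Pow(Add(Pow(Y, 2), Pow(h, 2)), Rational(1, 2))
Function('Z')(F, C) = Pow(2, Rational(1, 2)) (Function('Z')(F, C) = Pow(Add(Pow(1, 2), Pow(1, 2)), Rational(1, 2)) = Pow(Add(1, 1), Rational(1, 2)) = Pow(2, Rational(1, 2)))
Mul(Add(Function('Z')(Add(-9, Mul(-1, 8)), Function('S')(-4, -4)), 128), 322) = Mul(Add(Pow(2, Rational(1, 2)), 128), 322) = Mul(Add(128, Pow(2, Rational(1, 2))), 322) = Add(41216, Mul(322, Pow(2, Rational(1, 2))))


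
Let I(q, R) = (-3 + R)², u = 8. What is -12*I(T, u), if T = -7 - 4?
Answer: -300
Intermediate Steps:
T = -11
-12*I(T, u) = -12*(-3 + 8)² = -12*5² = -12*25 = -300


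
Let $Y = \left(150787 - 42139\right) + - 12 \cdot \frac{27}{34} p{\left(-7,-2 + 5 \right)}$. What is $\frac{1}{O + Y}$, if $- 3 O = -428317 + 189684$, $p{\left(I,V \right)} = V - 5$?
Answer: $\frac{51}{9598781} \approx 5.3132 \cdot 10^{-6}$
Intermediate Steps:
$p{\left(I,V \right)} = -5 + V$ ($p{\left(I,V \right)} = V - 5 = -5 + V$)
$O = \frac{238633}{3}$ ($O = - \frac{-428317 + 189684}{3} = \left(- \frac{1}{3}\right) \left(-238633\right) = \frac{238633}{3} \approx 79544.0$)
$Y = \frac{1847340}{17}$ ($Y = \left(150787 - 42139\right) + - 12 \cdot \frac{27}{34} \left(-5 + \left(-2 + 5\right)\right) = 108648 + - 12 \cdot 27 \cdot \frac{1}{34} \left(-5 + 3\right) = 108648 + \left(-12\right) \frac{27}{34} \left(-2\right) = 108648 - - \frac{324}{17} = 108648 + \frac{324}{17} = \frac{1847340}{17} \approx 1.0867 \cdot 10^{5}$)
$\frac{1}{O + Y} = \frac{1}{\frac{238633}{3} + \frac{1847340}{17}} = \frac{1}{\frac{9598781}{51}} = \frac{51}{9598781}$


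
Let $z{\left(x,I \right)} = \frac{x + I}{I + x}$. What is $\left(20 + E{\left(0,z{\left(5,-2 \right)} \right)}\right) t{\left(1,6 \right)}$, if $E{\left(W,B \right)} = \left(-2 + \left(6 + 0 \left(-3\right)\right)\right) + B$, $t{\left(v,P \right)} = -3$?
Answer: $-75$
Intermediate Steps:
$z{\left(x,I \right)} = 1$ ($z{\left(x,I \right)} = \frac{I + x}{I + x} = 1$)
$E{\left(W,B \right)} = 4 + B$ ($E{\left(W,B \right)} = \left(-2 + \left(6 + 0\right)\right) + B = \left(-2 + 6\right) + B = 4 + B$)
$\left(20 + E{\left(0,z{\left(5,-2 \right)} \right)}\right) t{\left(1,6 \right)} = \left(20 + \left(4 + 1\right)\right) \left(-3\right) = \left(20 + 5\right) \left(-3\right) = 25 \left(-3\right) = -75$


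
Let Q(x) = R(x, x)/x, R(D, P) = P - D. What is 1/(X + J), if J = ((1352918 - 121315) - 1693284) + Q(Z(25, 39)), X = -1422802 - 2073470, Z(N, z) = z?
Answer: -1/3957953 ≈ -2.5266e-7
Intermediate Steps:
X = -3496272
Q(x) = 0 (Q(x) = (x - x)/x = 0/x = 0)
J = -461681 (J = ((1352918 - 121315) - 1693284) + 0 = (1231603 - 1693284) + 0 = -461681 + 0 = -461681)
1/(X + J) = 1/(-3496272 - 461681) = 1/(-3957953) = -1/3957953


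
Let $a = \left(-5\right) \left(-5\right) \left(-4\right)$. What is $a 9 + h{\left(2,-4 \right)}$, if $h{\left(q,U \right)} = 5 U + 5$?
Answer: $-915$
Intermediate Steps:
$a = -100$ ($a = 25 \left(-4\right) = -100$)
$h{\left(q,U \right)} = 5 + 5 U$
$a 9 + h{\left(2,-4 \right)} = \left(-100\right) 9 + \left(5 + 5 \left(-4\right)\right) = -900 + \left(5 - 20\right) = -900 - 15 = -915$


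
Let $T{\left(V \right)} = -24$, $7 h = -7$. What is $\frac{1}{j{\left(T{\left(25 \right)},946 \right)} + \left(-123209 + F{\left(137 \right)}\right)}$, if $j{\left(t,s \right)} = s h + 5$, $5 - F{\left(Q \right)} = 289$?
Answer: $- \frac{1}{124434} \approx -8.0364 \cdot 10^{-6}$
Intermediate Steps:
$h = -1$ ($h = \frac{1}{7} \left(-7\right) = -1$)
$F{\left(Q \right)} = -284$ ($F{\left(Q \right)} = 5 - 289 = -284$)
$j{\left(t,s \right)} = 5 - s$ ($j{\left(t,s \right)} = s \left(-1\right) + 5 = - s + 5 = 5 - s$)
$\frac{1}{j{\left(T{\left(25 \right)},946 \right)} + \left(-123209 + F{\left(137 \right)}\right)} = \frac{1}{\left(5 - 946\right) - 123493} = \frac{1}{-941 - 123493} = \frac{1}{-124434} = - \frac{1}{124434}$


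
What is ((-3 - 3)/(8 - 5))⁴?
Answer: 16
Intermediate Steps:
((-3 - 3)/(8 - 5))⁴ = (-6/3)⁴ = (-6*⅓)⁴ = (-2)⁴ = 16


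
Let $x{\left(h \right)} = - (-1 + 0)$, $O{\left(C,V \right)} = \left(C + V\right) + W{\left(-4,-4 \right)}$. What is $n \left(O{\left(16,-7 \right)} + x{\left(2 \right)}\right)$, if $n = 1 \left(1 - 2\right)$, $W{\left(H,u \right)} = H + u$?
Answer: $-2$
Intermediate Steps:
$O{\left(C,V \right)} = -8 + C + V$ ($O{\left(C,V \right)} = \left(C + V\right) - 8 = -8 + C + V$)
$x{\left(h \right)} = 1$ ($x{\left(h \right)} = \left(-1\right) \left(-1\right) = 1$)
$n = -1$ ($n = 1 \left(1 - 2\right) = 1 \left(-1\right) = -1$)
$n \left(O{\left(16,-7 \right)} + x{\left(2 \right)}\right) = - (\left(-8 + 16 - 7\right) + 1) = - (1 + 1) = \left(-1\right) 2 = -2$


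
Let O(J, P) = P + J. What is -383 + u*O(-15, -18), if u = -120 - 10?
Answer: 3907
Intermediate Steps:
O(J, P) = J + P
u = -130
-383 + u*O(-15, -18) = -383 - 130*(-15 - 18) = -383 - 130*(-33) = -383 + 4290 = 3907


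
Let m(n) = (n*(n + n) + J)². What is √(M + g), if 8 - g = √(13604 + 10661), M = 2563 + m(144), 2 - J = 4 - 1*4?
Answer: √(1720095247 - √24265) ≈ 41474.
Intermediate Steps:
J = 2 (J = 2 - (4 - 1*4) = 2 - (4 - 4) = 2 - 1*0 = 2 + 0 = 2)
m(n) = (2 + 2*n²)² (m(n) = (n*(n + n) + 2)² = (n*(2*n) + 2)² = (2*n² + 2)² = (2 + 2*n²)²)
M = 1720095239 (M = 2563 + 4*(1 + 144²)² = 2563 + 4*(1 + 20736)² = 2563 + 4*20737² = 2563 + 4*430023169 = 2563 + 1720092676 = 1720095239)
g = 8 - √24265 (g = 8 - √(13604 + 10661) = 8 - √24265 ≈ -147.77)
√(M + g) = √(1720095239 + (8 - √24265)) = √(1720095247 - √24265)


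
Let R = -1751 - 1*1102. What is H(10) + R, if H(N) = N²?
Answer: -2753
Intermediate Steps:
R = -2853 (R = -1751 - 1102 = -2853)
H(10) + R = 10² - 2853 = 100 - 2853 = -2753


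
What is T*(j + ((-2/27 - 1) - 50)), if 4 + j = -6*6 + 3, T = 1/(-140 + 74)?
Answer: 1189/891 ≈ 1.3345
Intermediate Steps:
T = -1/66 (T = 1/(-66) = -1/66 ≈ -0.015152)
j = -37 (j = -4 + (-6*6 + 3) = -4 + (-36 + 3) = -4 - 33 = -37)
T*(j + ((-2/27 - 1) - 50)) = -(-37 + ((-2/27 - 1) - 50))/66 = -(-37 + (-29/27 - 50))/66 = -(-37 - 1379/27)/66 = -1/66*(-2378/27) = 1189/891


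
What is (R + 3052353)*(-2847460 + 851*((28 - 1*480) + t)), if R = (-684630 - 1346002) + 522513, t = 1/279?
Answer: -44920192788158/9 ≈ -4.9911e+12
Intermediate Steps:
t = 1/279 ≈ 0.0035842
R = -1508119 (R = -2030632 + 522513 = -1508119)
(R + 3052353)*(-2847460 + 851*((28 - 1*480) + t)) = (-1508119 + 3052353)*(-2847460 + 851*((28 - 1*480) + 1/279)) = 1544234*(-2847460 + 851*((28 - 480) + 1/279)) = 1544234*(-2847460 + 851*(-452 + 1/279)) = 1544234*(-2847460 + 851*(-126107/279)) = 1544234*(-2847460 - 107317057/279) = 1544234*(-901758397/279) = -44920192788158/9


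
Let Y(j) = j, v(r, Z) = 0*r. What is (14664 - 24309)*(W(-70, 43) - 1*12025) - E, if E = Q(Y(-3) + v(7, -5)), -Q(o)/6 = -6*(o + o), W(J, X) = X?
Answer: 115566606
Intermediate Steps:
v(r, Z) = 0
Q(o) = 72*o (Q(o) = -(-36)*(o + o) = -(-36)*2*o = -(-72)*o = 72*o)
E = -216 (E = 72*(-3 + 0) = 72*(-3) = -216)
(14664 - 24309)*(W(-70, 43) - 1*12025) - E = (14664 - 24309)*(43 - 1*12025) - 1*(-216) = -9645*(43 - 12025) + 216 = -9645*(-11982) + 216 = 115566390 + 216 = 115566606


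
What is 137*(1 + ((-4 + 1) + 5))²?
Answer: 1233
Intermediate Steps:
137*(1 + ((-4 + 1) + 5))² = 137*(1 + (-3 + 5))² = 137*(1 + 2)² = 137*3² = 137*9 = 1233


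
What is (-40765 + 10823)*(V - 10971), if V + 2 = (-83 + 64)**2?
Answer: 317744504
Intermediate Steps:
V = 359 (V = -2 + (-83 + 64)**2 = -2 + (-19)**2 = -2 + 361 = 359)
(-40765 + 10823)*(V - 10971) = (-40765 + 10823)*(359 - 10971) = -29942*(-10612) = 317744504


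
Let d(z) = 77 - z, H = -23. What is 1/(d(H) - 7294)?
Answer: -1/7194 ≈ -0.00013900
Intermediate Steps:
1/(d(H) - 7294) = 1/((77 - 1*(-23)) - 7294) = 1/((77 + 23) - 7294) = 1/(100 - 7294) = 1/(-7194) = -1/7194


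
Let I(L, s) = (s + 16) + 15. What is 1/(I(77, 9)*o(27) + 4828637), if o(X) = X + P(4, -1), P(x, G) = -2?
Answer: 1/4829637 ≈ 2.0705e-7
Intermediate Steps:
I(L, s) = 31 + s (I(L, s) = (16 + s) + 15 = 31 + s)
o(X) = -2 + X (o(X) = X - 2 = -2 + X)
1/(I(77, 9)*o(27) + 4828637) = 1/((31 + 9)*(-2 + 27) + 4828637) = 1/(40*25 + 4828637) = 1/(1000 + 4828637) = 1/4829637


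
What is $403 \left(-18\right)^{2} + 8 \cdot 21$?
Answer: $130740$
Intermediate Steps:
$403 \left(-18\right)^{2} + 8 \cdot 21 = 403 \cdot 324 + 168 = 130572 + 168 = 130740$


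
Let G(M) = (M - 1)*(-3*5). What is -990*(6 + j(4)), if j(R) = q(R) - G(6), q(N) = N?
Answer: -84150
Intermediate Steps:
G(M) = 15 - 15*M (G(M) = (-1 + M)*(-15) = 15 - 15*M)
j(R) = 75 + R (j(R) = R - (15 - 15*6) = R - (15 - 90) = R - 1*(-75) = R + 75 = 75 + R)
-990*(6 + j(4)) = -990*(6 + (75 + 4)) = -990*(6 + 79) = -990*85 = -165*510 = -84150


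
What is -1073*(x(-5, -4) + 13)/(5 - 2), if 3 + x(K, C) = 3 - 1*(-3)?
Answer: -17168/3 ≈ -5722.7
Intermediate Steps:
x(K, C) = 3 (x(K, C) = -3 + (3 - 1*(-3)) = -3 + (3 + 3) = -3 + 6 = 3)
-1073*(x(-5, -4) + 13)/(5 - 2) = -1073*(3 + 13)/(5 - 2) = -17168/3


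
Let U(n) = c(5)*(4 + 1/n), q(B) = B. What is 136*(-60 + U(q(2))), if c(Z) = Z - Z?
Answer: -8160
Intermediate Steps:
c(Z) = 0
U(n) = 0 (U(n) = 0*(4 + 1/n) = 0)
136*(-60 + U(q(2))) = 136*(-60 + 0) = 136*(-60) = -8160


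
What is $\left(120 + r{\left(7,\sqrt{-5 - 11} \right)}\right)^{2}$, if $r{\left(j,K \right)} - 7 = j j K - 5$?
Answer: $-23532 + 47824 i \approx -23532.0 + 47824.0 i$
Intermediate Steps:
$r{\left(j,K \right)} = 2 + K j^{2}$ ($r{\left(j,K \right)} = 7 + \left(j j K - 5\right) = 7 + \left(j^{2} K - 5\right) = 7 + \left(K j^{2} - 5\right) = 7 + \left(-5 + K j^{2}\right) = 2 + K j^{2}$)
$\left(120 + r{\left(7,\sqrt{-5 - 11} \right)}\right)^{2} = \left(120 + \left(2 + \sqrt{-5 - 11} \cdot 7^{2}\right)\right)^{2} = \left(120 + \left(2 + \sqrt{-16} \cdot 49\right)\right)^{2} = \left(120 + \left(2 + 4 i 49\right)\right)^{2} = \left(120 + \left(2 + 196 i\right)\right)^{2} = \left(122 + 196 i\right)^{2}$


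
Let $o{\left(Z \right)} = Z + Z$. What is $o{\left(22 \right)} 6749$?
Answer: $296956$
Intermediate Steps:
$o{\left(Z \right)} = 2 Z$
$o{\left(22 \right)} 6749 = 2 \cdot 22 \cdot 6749 = 44 \cdot 6749 = 296956$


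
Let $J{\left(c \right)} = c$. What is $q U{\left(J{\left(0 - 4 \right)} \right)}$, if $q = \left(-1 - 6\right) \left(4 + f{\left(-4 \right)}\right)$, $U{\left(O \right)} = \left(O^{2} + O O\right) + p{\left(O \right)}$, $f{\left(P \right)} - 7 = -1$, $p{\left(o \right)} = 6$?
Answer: $-2660$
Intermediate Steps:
$f{\left(P \right)} = 6$ ($f{\left(P \right)} = 7 - 1 = 6$)
$U{\left(O \right)} = 6 + 2 O^{2}$ ($U{\left(O \right)} = \left(O^{2} + O O\right) + 6 = \left(O^{2} + O^{2}\right) + 6 = 2 O^{2} + 6 = 6 + 2 O^{2}$)
$q = -70$ ($q = \left(-1 - 6\right) \left(4 + 6\right) = \left(-1 - 6\right) 10 = \left(-7\right) 10 = -70$)
$q U{\left(J{\left(0 - 4 \right)} \right)} = - 70 \left(6 + 2 \left(0 - 4\right)^{2}\right) = - 70 \left(6 + 2 \left(-4\right)^{2}\right) = - 70 \left(6 + 2 \cdot 16\right) = - 70 \left(6 + 32\right) = \left(-70\right) 38 = -2660$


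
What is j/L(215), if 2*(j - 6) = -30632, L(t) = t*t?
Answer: -3062/9245 ≈ -0.33121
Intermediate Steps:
L(t) = t**2
j = -15310 (j = 6 + (1/2)*(-30632) = 6 - 15316 = -15310)
j/L(215) = -15310/(215**2) = -15310/46225 = -15310*1/46225 = -3062/9245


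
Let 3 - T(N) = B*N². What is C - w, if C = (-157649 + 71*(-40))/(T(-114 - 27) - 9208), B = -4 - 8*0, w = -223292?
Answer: 15701509659/70319 ≈ 2.2329e+5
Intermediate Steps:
B = -4 (B = -4 + 0 = -4)
T(N) = 3 + 4*N² (T(N) = 3 - (-4)*N² = 3 + 4*N²)
C = -160489/70319 (C = (-157649 + 71*(-40))/((3 + 4*(-114 - 27)²) - 9208) = (-157649 - 2840)/((3 + 4*(-141)²) - 9208) = -160489/((3 + 4*19881) - 9208) = -160489/((3 + 79524) - 9208) = -160489/(79527 - 9208) = -160489/70319 ≈ -2.2823)
C - w = -160489/70319 - 1*(-223292) = -160489/70319 + 223292 = 15701509659/70319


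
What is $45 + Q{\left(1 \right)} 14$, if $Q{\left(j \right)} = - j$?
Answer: $31$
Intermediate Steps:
$45 + Q{\left(1 \right)} 14 = 45 + \left(-1\right) 1 \cdot 14 = 45 - 14 = 31$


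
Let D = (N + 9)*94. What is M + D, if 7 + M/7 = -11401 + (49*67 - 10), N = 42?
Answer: -52151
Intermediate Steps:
M = -56945 (M = -49 + 7*(-11401 + (49*67 - 10)) = -49 + 7*(-11401 + (3283 - 10)) = -49 + 7*(-11401 + 3273) = -49 + 7*(-8128) = -49 - 56896 = -56945)
D = 4794 (D = (42 + 9)*94 = 51*94 = 4794)
M + D = -56945 + 4794 = -52151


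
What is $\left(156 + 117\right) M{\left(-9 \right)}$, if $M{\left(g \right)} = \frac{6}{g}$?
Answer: $-182$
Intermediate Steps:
$\left(156 + 117\right) M{\left(-9 \right)} = \left(156 + 117\right) \frac{6}{-9} = 273 \cdot 6 \left(- \frac{1}{9}\right) = 273 \left(- \frac{2}{3}\right) = -182$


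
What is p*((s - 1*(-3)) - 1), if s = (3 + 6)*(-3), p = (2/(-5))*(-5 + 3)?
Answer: -20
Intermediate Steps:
p = ⅘ (p = (2*(-⅕))*(-2) = -⅖*(-2) = ⅘ ≈ 0.80000)
s = -27 (s = 9*(-3) = -27)
p*((s - 1*(-3)) - 1) = 4*((-27 - 1*(-3)) - 1)/5 = 4*((-27 + 3) - 1)/5 = 4*(-24 - 1)/5 = (⅘)*(-25) = -20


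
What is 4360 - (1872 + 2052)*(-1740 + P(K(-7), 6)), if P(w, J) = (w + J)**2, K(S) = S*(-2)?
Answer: 5262520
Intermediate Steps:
K(S) = -2*S
P(w, J) = (J + w)**2
4360 - (1872 + 2052)*(-1740 + P(K(-7), 6)) = 4360 - (1872 + 2052)*(-1740 + (6 - 2*(-7))**2) = 4360 - 3924*(-1740 + (6 + 14)**2) = 4360 - 3924*(-1740 + 20**2) = 4360 - 3924*(-1740 + 400) = 4360 - 3924*(-1340) = 4360 - 1*(-5258160) = 4360 + 5258160 = 5262520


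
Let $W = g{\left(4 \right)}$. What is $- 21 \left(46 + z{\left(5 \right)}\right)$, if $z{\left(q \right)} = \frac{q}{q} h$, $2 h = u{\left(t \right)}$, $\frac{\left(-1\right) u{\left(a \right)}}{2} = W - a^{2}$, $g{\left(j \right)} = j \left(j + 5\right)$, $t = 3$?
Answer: $-399$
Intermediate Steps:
$g{\left(j \right)} = j \left(5 + j\right)$
$W = 36$ ($W = 4 \left(5 + 4\right) = 4 \cdot 9 = 36$)
$u{\left(a \right)} = -72 + 2 a^{2}$ ($u{\left(a \right)} = - 2 \left(36 - a^{2}\right) = -72 + 2 a^{2}$)
$h = -27$ ($h = \frac{-72 + 2 \cdot 3^{2}}{2} = \frac{-72 + 2 \cdot 9}{2} = \frac{-72 + 18}{2} = \frac{1}{2} \left(-54\right) = -27$)
$z{\left(q \right)} = -27$ ($z{\left(q \right)} = \frac{q}{q} \left(-27\right) = 1 \left(-27\right) = -27$)
$- 21 \left(46 + z{\left(5 \right)}\right) = - 21 \left(46 - 27\right) = \left(-21\right) 19 = -399$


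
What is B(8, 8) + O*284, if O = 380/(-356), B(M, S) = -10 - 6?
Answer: -28404/89 ≈ -319.15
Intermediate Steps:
B(M, S) = -16
O = -95/89 (O = 380*(-1/356) = -95/89 ≈ -1.0674)
B(8, 8) + O*284 = -16 - 95/89*284 = -16 - 26980/89 = -28404/89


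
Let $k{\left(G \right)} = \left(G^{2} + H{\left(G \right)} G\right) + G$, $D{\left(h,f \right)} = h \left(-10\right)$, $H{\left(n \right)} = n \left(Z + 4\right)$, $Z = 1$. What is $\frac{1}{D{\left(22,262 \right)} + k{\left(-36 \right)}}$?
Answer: $\frac{1}{7520} \approx 0.00013298$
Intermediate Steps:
$H{\left(n \right)} = 5 n$ ($H{\left(n \right)} = n \left(1 + 4\right) = n 5 = 5 n$)
$D{\left(h,f \right)} = - 10 h$
$k{\left(G \right)} = G + 6 G^{2}$ ($k{\left(G \right)} = \left(G^{2} + 5 G G\right) + G = \left(G^{2} + 5 G^{2}\right) + G = 6 G^{2} + G = G + 6 G^{2}$)
$\frac{1}{D{\left(22,262 \right)} + k{\left(-36 \right)}} = \frac{1}{\left(-10\right) 22 - 36 \left(1 + 6 \left(-36\right)\right)} = \frac{1}{-220 - 36 \left(1 - 216\right)} = \frac{1}{-220 - -7740} = \frac{1}{-220 + 7740} = \frac{1}{7520}$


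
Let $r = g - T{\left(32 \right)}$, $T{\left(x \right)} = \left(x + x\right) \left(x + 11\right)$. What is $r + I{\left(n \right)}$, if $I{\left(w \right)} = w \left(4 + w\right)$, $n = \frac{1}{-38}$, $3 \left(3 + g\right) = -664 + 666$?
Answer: $- \frac{11932225}{4332} \approx -2754.4$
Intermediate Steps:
$g = - \frac{7}{3}$ ($g = -3 + \frac{-664 + 666}{3} = -3 + \frac{1}{3} \cdot 2 = -3 + \frac{2}{3} = - \frac{7}{3} \approx -2.3333$)
$T{\left(x \right)} = 2 x \left(11 + x\right)$
$r = - \frac{8263}{3}$ ($r = - \frac{7}{3} - 2 \cdot 32 \left(11 + 32\right) = - \frac{7}{3} - 2 \cdot 32 \cdot 43 = - \frac{7}{3} - 2752 = - \frac{8263}{3} \approx -2754.3$)
$n = - \frac{1}{38} \approx -0.026316$
$r + I{\left(n \right)} = - \frac{8263}{3} - \frac{4 - \frac{1}{38}}{38} = - \frac{8263}{3} - \frac{151}{1444} = - \frac{11932225}{4332}$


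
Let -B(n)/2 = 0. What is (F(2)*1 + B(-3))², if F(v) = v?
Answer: 4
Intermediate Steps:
B(n) = 0 (B(n) = -2*0 = 0)
(F(2)*1 + B(-3))² = (2*1 + 0)² = (2 + 0)² = 2² = 4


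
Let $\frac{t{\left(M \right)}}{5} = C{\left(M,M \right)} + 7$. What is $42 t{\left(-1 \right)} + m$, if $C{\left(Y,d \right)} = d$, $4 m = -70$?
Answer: $\frac{2485}{2} \approx 1242.5$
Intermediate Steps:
$m = - \frac{35}{2}$ ($m = \frac{1}{4} \left(-70\right) = - \frac{35}{2} \approx -17.5$)
$t{\left(M \right)} = 35 + 5 M$ ($t{\left(M \right)} = 5 \left(M + 7\right) = 5 \left(7 + M\right) = 35 + 5 M$)
$42 t{\left(-1 \right)} + m = 42 \left(35 + 5 \left(-1\right)\right) - \frac{35}{2} = 42 \left(35 - 5\right) - \frac{35}{2} = 42 \cdot 30 - \frac{35}{2} = 1260 - \frac{35}{2} = \frac{2485}{2}$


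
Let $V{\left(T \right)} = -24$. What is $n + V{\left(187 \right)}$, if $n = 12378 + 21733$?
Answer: $34087$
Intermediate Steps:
$n = 34111$
$n + V{\left(187 \right)} = 34111 - 24 = 34087$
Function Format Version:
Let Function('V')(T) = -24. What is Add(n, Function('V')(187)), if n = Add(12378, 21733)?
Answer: 34087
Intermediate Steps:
n = 34111
Add(n, Function('V')(187)) = Add(34111, -24) = 34087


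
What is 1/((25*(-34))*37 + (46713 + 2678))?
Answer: 1/17941 ≈ 5.5738e-5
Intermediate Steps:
1/((25*(-34))*37 + (46713 + 2678)) = 1/(-850*37 + 49391) = 1/(-31450 + 49391) = 1/17941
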